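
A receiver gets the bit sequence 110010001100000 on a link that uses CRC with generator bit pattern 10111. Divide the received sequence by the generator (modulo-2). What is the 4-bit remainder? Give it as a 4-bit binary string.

Modulo-2 division of 110010001100000 by 10111:
  pos 0: 11001 XOR 10111 = 01110
  pos 1: 11100 XOR 10111 = 01011
  pos 2: 10110 XOR 10111 = 00001
  pos 6: 10110 XOR 10111 = 00001
  pos 10: 10000 XOR 10111 = 00111
Remainder = 0111 (nonzero — an error is detected).

0111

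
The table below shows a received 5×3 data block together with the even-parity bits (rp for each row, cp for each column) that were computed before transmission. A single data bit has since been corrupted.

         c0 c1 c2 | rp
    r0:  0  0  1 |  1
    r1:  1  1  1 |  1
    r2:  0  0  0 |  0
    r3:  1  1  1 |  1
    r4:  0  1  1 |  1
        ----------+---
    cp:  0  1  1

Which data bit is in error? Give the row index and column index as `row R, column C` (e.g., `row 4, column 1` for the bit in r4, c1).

row 4, column 2

Recompute each row's even parity and compare to rp:
  r0: data parity 1, sent rp 1 → ok
  r1: data parity 1, sent rp 1 → ok
  r2: data parity 0, sent rp 0 → ok
  r3: data parity 1, sent rp 1 → ok
  r4: data parity 0, sent rp 1 → mismatch
Recompute each column's even parity and compare to cp:
  c0: data parity 0, sent cp 0 → ok
  c1: data parity 1, sent cp 1 → ok
  c2: data parity 0, sent cp 1 → mismatch
Exactly one row (r4) and one column (c2) fail → the flipped bit is at their intersection.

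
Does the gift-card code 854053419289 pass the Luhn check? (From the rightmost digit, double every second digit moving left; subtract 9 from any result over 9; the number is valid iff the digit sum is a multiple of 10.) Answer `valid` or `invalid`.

valid

From the right, keep odd positions and double even positions (subtract 9 from any doubled value over 9):
  doubled (positions 2,4,...): 7 9 8 1 8 7 → sum 40
  kept (positions 1,3,...): 9 2 1 3 0 5 → sum 20
Total = 60.
60 mod 10 = 0, so the number is valid.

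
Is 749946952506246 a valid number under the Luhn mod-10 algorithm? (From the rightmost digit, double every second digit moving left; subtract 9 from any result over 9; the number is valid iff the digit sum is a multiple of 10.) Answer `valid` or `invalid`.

From the right, keep odd positions and double even positions (subtract 9 from any doubled value over 9):
  doubled (positions 2,4,...): 8 3 1 1 3 9 8 → sum 33
  kept (positions 1,3,...): 6 2 0 2 9 4 9 7 → sum 39
Total = 72.
72 mod 10 = 2, so the number is invalid.

invalid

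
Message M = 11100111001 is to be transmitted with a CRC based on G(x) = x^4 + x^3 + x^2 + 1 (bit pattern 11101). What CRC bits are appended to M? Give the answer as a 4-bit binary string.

Append 4 zeros: 111001110010000. Divide by 11101 (XOR where the leading bit is 1):
  pos 0: 11100 XOR 11101 = 00001
  pos 4: 11110 XOR 11101 = 00011
  pos 7: 11010 XOR 11101 = 00111
  pos 9: 11100 XOR 11101 = 00001
Remainder (last 4 bits) = 0010. This is the CRC / FCS.

0010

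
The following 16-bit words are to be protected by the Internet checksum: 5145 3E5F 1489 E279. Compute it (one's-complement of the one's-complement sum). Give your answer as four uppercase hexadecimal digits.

7958

One's-complement addition (fold any carry out of bit 15 back into bit 0):
  0x5145 + 0x3E5F = 0x08FA4
  0x8FA4 + 0x1489 = 0x0A42D
  0xA42D + 0xE279 = 0x186A6 → wrap carry → 0x86A7
One's-complement sum = 0x86A7.
Checksum = ~0x86A7 & 0xFFFF = 0x7958.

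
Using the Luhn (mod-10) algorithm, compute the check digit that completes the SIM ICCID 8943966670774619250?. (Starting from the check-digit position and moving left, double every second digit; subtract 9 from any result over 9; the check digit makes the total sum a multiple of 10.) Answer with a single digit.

Partial digits right→left: 0 5 2 9 1 6 4 7 7 0 7 6 6 6 9 3 4 9 8
Double every second digit counting from the check-digit position (so the 1st, 3rd, 5th, ... of the partial from the right).
  doubled (with −9 where >9): 0 4 2 8 5 5 3 9 8 7 → sum 51
  kept as-is: 5 9 6 7 0 6 6 3 9 → sum 51
Total = 51 + 51 = 102.
Check digit = (10 − (102 mod 10)) mod 10 = 8.

8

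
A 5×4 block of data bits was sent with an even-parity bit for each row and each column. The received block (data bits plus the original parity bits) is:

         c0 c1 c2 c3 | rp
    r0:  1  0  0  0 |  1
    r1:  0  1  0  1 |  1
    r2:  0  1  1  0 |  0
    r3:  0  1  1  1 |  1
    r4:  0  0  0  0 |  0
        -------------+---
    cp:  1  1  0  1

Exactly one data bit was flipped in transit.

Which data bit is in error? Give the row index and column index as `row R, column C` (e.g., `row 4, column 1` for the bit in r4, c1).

row 1, column 3

Recompute each row's even parity and compare to rp:
  r0: data parity 1, sent rp 1 → ok
  r1: data parity 0, sent rp 1 → mismatch
  r2: data parity 0, sent rp 0 → ok
  r3: data parity 1, sent rp 1 → ok
  r4: data parity 0, sent rp 0 → ok
Recompute each column's even parity and compare to cp:
  c0: data parity 1, sent cp 1 → ok
  c1: data parity 1, sent cp 1 → ok
  c2: data parity 0, sent cp 0 → ok
  c3: data parity 0, sent cp 1 → mismatch
Exactly one row (r1) and one column (c3) fail → the flipped bit is at their intersection.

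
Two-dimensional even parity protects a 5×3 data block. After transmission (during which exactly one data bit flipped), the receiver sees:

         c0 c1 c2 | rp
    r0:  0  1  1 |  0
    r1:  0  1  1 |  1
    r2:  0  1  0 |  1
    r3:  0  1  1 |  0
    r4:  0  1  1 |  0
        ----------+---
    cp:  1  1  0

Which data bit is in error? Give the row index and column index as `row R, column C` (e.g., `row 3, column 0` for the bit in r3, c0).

row 1, column 0

Recompute each row's even parity and compare to rp:
  r0: data parity 0, sent rp 0 → ok
  r1: data parity 0, sent rp 1 → mismatch
  r2: data parity 1, sent rp 1 → ok
  r3: data parity 0, sent rp 0 → ok
  r4: data parity 0, sent rp 0 → ok
Recompute each column's even parity and compare to cp:
  c0: data parity 0, sent cp 1 → mismatch
  c1: data parity 1, sent cp 1 → ok
  c2: data parity 0, sent cp 0 → ok
Exactly one row (r1) and one column (c0) fail → the flipped bit is at their intersection.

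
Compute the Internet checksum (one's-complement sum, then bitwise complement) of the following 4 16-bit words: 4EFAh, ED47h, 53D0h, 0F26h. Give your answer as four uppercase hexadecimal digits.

One's-complement addition (fold any carry out of bit 15 back into bit 0):
  0x4EFA + 0xED47 = 0x13C41 → wrap carry → 0x3C42
  0x3C42 + 0x53D0 = 0x09012
  0x9012 + 0x0F26 = 0x09F38
One's-complement sum = 0x9F38.
Checksum = ~0x9F38 & 0xFFFF = 0x60C7.

60C7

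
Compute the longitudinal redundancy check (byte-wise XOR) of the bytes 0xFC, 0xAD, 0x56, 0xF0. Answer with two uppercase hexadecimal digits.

XOR the bytes together:
  start with 0xFC
  0xFC ⊕ 0xAD = 0x51
  0x51 ⊕ 0x56 = 0x07
  0x07 ⊕ 0xF0 = 0xF7

F7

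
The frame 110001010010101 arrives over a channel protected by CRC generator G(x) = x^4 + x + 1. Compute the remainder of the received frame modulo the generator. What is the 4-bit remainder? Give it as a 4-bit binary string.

0011

Modulo-2 division of 110001010010101 by 10011:
  pos 0: 11000 XOR 10011 = 01011
  pos 1: 10111 XOR 10011 = 00100
  pos 3: 10001 XOR 10011 = 00010
  pos 6: 10001 XOR 10011 = 00010
  pos 9: 10010 XOR 10011 = 00001
Remainder = 0011 (nonzero — an error is detected).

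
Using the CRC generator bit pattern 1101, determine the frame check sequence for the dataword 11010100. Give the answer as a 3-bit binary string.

011

Append 3 zeros: 11010100000. Divide by 1101 (XOR where the leading bit is 1):
  pos 0: 1101 XOR 1101 = 0000
  pos 5: 1000 XOR 1101 = 0101
  pos 6: 1010 XOR 1101 = 0111
  pos 7: 1110 XOR 1101 = 0011
Remainder (last 3 bits) = 011. This is the CRC / FCS.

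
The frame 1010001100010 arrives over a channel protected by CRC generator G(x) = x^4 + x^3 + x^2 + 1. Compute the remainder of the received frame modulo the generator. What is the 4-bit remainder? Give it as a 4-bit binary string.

Modulo-2 division of 1010001100010 by 11101:
  pos 0: 10100 XOR 11101 = 01001
  pos 1: 10010 XOR 11101 = 01111
  pos 2: 11111 XOR 11101 = 00010
  pos 5: 10100 XOR 11101 = 01001
  pos 6: 10010 XOR 11101 = 01111
  pos 7: 11111 XOR 11101 = 00010
Remainder = 0100 (nonzero — an error is detected).

0100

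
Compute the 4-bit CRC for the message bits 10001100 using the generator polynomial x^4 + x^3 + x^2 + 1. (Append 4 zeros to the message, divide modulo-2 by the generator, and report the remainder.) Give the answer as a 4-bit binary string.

0010

Append 4 zeros: 100011000000. Divide by 11101 (XOR where the leading bit is 1):
  pos 0: 10001 XOR 11101 = 01100
  pos 1: 11001 XOR 11101 = 00100
  pos 3: 10000 XOR 11101 = 01101
  pos 4: 11010 XOR 11101 = 00111
  pos 6: 11100 XOR 11101 = 00001
Remainder (last 4 bits) = 0010. This is the CRC / FCS.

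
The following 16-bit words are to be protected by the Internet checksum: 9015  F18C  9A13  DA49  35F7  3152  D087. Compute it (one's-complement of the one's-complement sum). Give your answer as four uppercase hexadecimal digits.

D22E

One's-complement addition (fold any carry out of bit 15 back into bit 0):
  0x9015 + 0xF18C = 0x181A1 → wrap carry → 0x81A2
  0x81A2 + 0x9A13 = 0x11BB5 → wrap carry → 0x1BB6
  0x1BB6 + 0xDA49 = 0x0F5FF
  0xF5FF + 0x35F7 = 0x12BF6 → wrap carry → 0x2BF7
  0x2BF7 + 0x3152 = 0x05D49
  0x5D49 + 0xD087 = 0x12DD0 → wrap carry → 0x2DD1
One's-complement sum = 0x2DD1.
Checksum = ~0x2DD1 & 0xFFFF = 0xD22E.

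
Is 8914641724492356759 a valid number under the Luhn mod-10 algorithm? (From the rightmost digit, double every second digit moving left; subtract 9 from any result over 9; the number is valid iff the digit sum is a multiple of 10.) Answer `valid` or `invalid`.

From the right, keep odd positions and double even positions (subtract 9 from any doubled value over 9):
  doubled (positions 2,4,...): 1 3 6 9 8 5 8 8 9 → sum 57
  kept (positions 1,3,...): 9 7 5 2 4 2 1 6 1 8 → sum 45
Total = 102.
102 mod 10 = 2, so the number is invalid.

invalid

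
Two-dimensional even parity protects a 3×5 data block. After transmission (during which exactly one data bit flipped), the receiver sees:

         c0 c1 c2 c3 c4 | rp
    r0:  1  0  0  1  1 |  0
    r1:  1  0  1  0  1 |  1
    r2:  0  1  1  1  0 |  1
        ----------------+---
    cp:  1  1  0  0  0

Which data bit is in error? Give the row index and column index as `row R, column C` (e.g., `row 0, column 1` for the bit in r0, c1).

row 0, column 0

Recompute each row's even parity and compare to rp:
  r0: data parity 1, sent rp 0 → mismatch
  r1: data parity 1, sent rp 1 → ok
  r2: data parity 1, sent rp 1 → ok
Recompute each column's even parity and compare to cp:
  c0: data parity 0, sent cp 1 → mismatch
  c1: data parity 1, sent cp 1 → ok
  c2: data parity 0, sent cp 0 → ok
  c3: data parity 0, sent cp 0 → ok
  c4: data parity 0, sent cp 0 → ok
Exactly one row (r0) and one column (c0) fail → the flipped bit is at their intersection.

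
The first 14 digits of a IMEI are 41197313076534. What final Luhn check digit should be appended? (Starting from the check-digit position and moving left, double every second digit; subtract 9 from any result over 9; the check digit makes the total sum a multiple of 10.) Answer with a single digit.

1

Partial digits right→left: 4 3 5 6 7 0 3 1 3 7 9 1 1 4
Double every second digit counting from the check-digit position (so the 1st, 3rd, 5th, ... of the partial from the right).
  doubled (with −9 where >9): 8 1 5 6 6 9 2 → sum 37
  kept as-is: 3 6 0 1 7 1 4 → sum 22
Total = 37 + 22 = 59.
Check digit = (10 − (59 mod 10)) mod 10 = 1.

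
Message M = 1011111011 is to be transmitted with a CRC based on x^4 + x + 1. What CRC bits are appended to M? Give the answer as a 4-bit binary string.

Append 4 zeros: 10111110110000. Divide by 10011 (XOR where the leading bit is 1):
  pos 0: 10111 XOR 10011 = 00100
  pos 2: 10011 XOR 10011 = 00000
  pos 8: 11000 XOR 10011 = 01011
  pos 9: 10110 XOR 10011 = 00101
Remainder (last 4 bits) = 0101. This is the CRC / FCS.

0101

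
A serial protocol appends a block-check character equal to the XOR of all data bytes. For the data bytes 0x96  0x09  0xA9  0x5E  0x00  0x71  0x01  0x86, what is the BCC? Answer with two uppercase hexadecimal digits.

9E

XOR the bytes together:
  start with 0x96
  0x96 ⊕ 0x09 = 0x9F
  0x9F ⊕ 0xA9 = 0x36
  0x36 ⊕ 0x5E = 0x68
  0x68 ⊕ 0x00 = 0x68
  0x68 ⊕ 0x71 = 0x19
  0x19 ⊕ 0x01 = 0x18
  0x18 ⊕ 0x86 = 0x9E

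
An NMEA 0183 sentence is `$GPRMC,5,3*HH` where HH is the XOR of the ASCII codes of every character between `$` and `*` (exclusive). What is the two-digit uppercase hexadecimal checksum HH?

4D

XOR the ASCII codes of the payload characters:
  'G' = 0x47 → acc = 0x47
  'P' = 0x50 → acc = 0x17
  'R' = 0x52 → acc = 0x45
  'M' = 0x4D → acc = 0x08
  'C' = 0x43 → acc = 0x4B
  ',' = 0x2C → acc = 0x67
  '5' = 0x35 → acc = 0x52
  ',' = 0x2C → acc = 0x7E
  '3' = 0x33 → acc = 0x4D
Checksum = 0x4D.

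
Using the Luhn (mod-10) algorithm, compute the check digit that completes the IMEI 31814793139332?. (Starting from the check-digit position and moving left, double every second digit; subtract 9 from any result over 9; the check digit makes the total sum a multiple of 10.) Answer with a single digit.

Partial digits right→left: 2 3 3 9 3 1 3 9 7 4 1 8 1 3
Double every second digit counting from the check-digit position (so the 1st, 3rd, 5th, ... of the partial from the right).
  doubled (with −9 where >9): 4 6 6 6 5 2 2 → sum 31
  kept as-is: 3 9 1 9 4 8 3 → sum 37
Total = 31 + 37 = 68.
Check digit = (10 − (68 mod 10)) mod 10 = 2.

2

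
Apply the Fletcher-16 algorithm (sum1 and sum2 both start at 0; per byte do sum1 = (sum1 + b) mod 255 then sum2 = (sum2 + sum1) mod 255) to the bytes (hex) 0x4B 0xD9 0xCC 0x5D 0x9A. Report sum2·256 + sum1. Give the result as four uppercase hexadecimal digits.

9BE9

Running sums (mod 255):
  after byte 0 (0x4B): sum1=75, sum2=75
  after byte 1 (0xD9): sum1=37, sum2=112
  after byte 2 (0xCC): sum1=241, sum2=98
  after byte 3 (0x5D): sum1=79, sum2=177
  after byte 4 (0x9A): sum1=233, sum2=155
Checksum = sum2·256 + sum1 = 155·256 + 233 = 39913 = 0x9BE9.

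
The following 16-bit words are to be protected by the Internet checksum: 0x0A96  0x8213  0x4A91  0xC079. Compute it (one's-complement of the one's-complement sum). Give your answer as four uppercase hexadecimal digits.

One's-complement addition (fold any carry out of bit 15 back into bit 0):
  0x0A96 + 0x8213 = 0x08CA9
  0x8CA9 + 0x4A91 = 0x0D73A
  0xD73A + 0xC079 = 0x197B3 → wrap carry → 0x97B4
One's-complement sum = 0x97B4.
Checksum = ~0x97B4 & 0xFFFF = 0x684B.

684B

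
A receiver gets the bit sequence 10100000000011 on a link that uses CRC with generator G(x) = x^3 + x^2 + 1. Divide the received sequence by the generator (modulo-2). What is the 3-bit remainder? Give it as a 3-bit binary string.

Modulo-2 division of 10100000000011 by 1101:
  pos 0: 1010 XOR 1101 = 0111
  pos 1: 1110 XOR 1101 = 0011
  pos 3: 1100 XOR 1101 = 0001
  pos 6: 1000 XOR 1101 = 0101
  pos 7: 1010 XOR 1101 = 0111
  pos 8: 1110 XOR 1101 = 0011
  pos 10: 1111 XOR 1101 = 0010
Remainder = 010 (nonzero — an error is detected).

010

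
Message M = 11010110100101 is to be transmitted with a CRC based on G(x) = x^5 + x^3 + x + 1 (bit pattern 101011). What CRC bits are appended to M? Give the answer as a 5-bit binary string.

10111

Append 5 zeros: 1101011010010100000. Divide by 101011 (XOR where the leading bit is 1):
  pos 0: 110101 XOR 101011 = 011110
  pos 1: 111101 XOR 101011 = 010110
  pos 2: 101100 XOR 101011 = 000111
  pos 5: 111100 XOR 101011 = 010111
  pos 6: 101111 XOR 101011 = 000100
  pos 9: 100010 XOR 101011 = 001001
  pos 11: 100100 XOR 101011 = 001111
  pos 13: 111100 XOR 101011 = 010111
Remainder (last 5 bits) = 10111. This is the CRC / FCS.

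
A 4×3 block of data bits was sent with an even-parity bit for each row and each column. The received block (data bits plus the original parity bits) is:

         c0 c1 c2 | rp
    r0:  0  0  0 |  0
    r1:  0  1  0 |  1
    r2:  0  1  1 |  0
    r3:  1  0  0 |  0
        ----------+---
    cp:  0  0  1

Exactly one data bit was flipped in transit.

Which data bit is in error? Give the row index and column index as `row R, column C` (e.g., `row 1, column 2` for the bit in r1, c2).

Recompute each row's even parity and compare to rp:
  r0: data parity 0, sent rp 0 → ok
  r1: data parity 1, sent rp 1 → ok
  r2: data parity 0, sent rp 0 → ok
  r3: data parity 1, sent rp 0 → mismatch
Recompute each column's even parity and compare to cp:
  c0: data parity 1, sent cp 0 → mismatch
  c1: data parity 0, sent cp 0 → ok
  c2: data parity 1, sent cp 1 → ok
Exactly one row (r3) and one column (c0) fail → the flipped bit is at their intersection.

row 3, column 0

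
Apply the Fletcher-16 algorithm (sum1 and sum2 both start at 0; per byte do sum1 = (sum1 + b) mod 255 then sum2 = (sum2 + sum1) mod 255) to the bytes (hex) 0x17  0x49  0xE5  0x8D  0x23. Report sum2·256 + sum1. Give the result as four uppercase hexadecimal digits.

Running sums (mod 255):
  after byte 0 (0x17): sum1=23, sum2=23
  after byte 1 (0x49): sum1=96, sum2=119
  after byte 2 (0xE5): sum1=70, sum2=189
  after byte 3 (0x8D): sum1=211, sum2=145
  after byte 4 (0x23): sum1=246, sum2=136
Checksum = sum2·256 + sum1 = 136·256 + 246 = 35062 = 0x88F6.

88F6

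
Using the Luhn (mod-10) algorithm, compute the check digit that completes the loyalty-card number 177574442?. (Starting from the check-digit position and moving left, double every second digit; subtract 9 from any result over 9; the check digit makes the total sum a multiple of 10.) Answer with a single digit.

Partial digits right→left: 2 4 4 4 7 5 7 7 1
Double every second digit counting from the check-digit position (so the 1st, 3rd, 5th, ... of the partial from the right).
  doubled (with −9 where >9): 4 8 5 5 2 → sum 24
  kept as-is: 4 4 5 7 → sum 20
Total = 24 + 20 = 44.
Check digit = (10 − (44 mod 10)) mod 10 = 6.

6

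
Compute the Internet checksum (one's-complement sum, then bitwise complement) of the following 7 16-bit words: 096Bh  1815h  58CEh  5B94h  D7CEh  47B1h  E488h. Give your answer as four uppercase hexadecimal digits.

2614

One's-complement addition (fold any carry out of bit 15 back into bit 0):
  0x096B + 0x1815 = 0x02180
  0x2180 + 0x58CE = 0x07A4E
  0x7A4E + 0x5B94 = 0x0D5E2
  0xD5E2 + 0xD7CE = 0x1ADB0 → wrap carry → 0xADB1
  0xADB1 + 0x47B1 = 0x0F562
  0xF562 + 0xE488 = 0x1D9EA → wrap carry → 0xD9EB
One's-complement sum = 0xD9EB.
Checksum = ~0xD9EB & 0xFFFF = 0x2614.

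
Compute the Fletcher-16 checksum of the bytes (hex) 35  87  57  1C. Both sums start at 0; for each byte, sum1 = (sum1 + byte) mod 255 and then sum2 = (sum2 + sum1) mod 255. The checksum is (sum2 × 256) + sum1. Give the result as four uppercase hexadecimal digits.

3630

Running sums (mod 255):
  after byte 0 (35): sum1=53, sum2=53
  after byte 1 (87): sum1=188, sum2=241
  after byte 2 (57): sum1=20, sum2=6
  after byte 3 (1C): sum1=48, sum2=54
Checksum = sum2·256 + sum1 = 54·256 + 48 = 13872 = 0x3630.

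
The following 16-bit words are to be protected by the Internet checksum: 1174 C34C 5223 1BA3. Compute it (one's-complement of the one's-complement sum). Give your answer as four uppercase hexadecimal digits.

One's-complement addition (fold any carry out of bit 15 back into bit 0):
  0x1174 + 0xC34C = 0x0D4C0
  0xD4C0 + 0x5223 = 0x126E3 → wrap carry → 0x26E4
  0x26E4 + 0x1BA3 = 0x04287
One's-complement sum = 0x4287.
Checksum = ~0x4287 & 0xFFFF = 0xBD78.

BD78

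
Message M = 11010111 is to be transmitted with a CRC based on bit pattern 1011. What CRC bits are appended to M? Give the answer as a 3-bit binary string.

100

Append 3 zeros: 11010111000. Divide by 1011 (XOR where the leading bit is 1):
  pos 0: 1101 XOR 1011 = 0110
  pos 1: 1100 XOR 1011 = 0111
  pos 2: 1111 XOR 1011 = 0100
  pos 3: 1001 XOR 1011 = 0010
  pos 5: 1010 XOR 1011 = 0001
Remainder (last 3 bits) = 100. This is the CRC / FCS.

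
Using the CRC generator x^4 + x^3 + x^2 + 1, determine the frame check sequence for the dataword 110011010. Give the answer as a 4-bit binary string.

Append 4 zeros: 1100110100000. Divide by 11101 (XOR where the leading bit is 1):
  pos 0: 11001 XOR 11101 = 00100
  pos 2: 10010 XOR 11101 = 01111
  pos 3: 11111 XOR 11101 = 00010
  pos 6: 10000 XOR 11101 = 01101
  pos 7: 11010 XOR 11101 = 00111
Remainder (last 4 bits) = 1110. This is the CRC / FCS.

1110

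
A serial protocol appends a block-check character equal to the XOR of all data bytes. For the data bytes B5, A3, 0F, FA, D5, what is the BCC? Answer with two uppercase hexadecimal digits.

XOR the bytes together:
  start with 0xB5
  0xB5 ⊕ 0xA3 = 0x16
  0x16 ⊕ 0x0F = 0x19
  0x19 ⊕ 0xFA = 0xE3
  0xE3 ⊕ 0xD5 = 0x36

36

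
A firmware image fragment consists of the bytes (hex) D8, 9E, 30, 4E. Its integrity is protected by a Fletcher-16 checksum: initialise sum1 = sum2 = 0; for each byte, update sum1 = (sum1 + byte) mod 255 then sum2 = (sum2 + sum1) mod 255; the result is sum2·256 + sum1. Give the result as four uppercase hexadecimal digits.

EDF5

Running sums (mod 255):
  after byte 0 (D8): sum1=216, sum2=216
  after byte 1 (9E): sum1=119, sum2=80
  after byte 2 (30): sum1=167, sum2=247
  after byte 3 (4E): sum1=245, sum2=237
Checksum = sum2·256 + sum1 = 237·256 + 245 = 60917 = 0xEDF5.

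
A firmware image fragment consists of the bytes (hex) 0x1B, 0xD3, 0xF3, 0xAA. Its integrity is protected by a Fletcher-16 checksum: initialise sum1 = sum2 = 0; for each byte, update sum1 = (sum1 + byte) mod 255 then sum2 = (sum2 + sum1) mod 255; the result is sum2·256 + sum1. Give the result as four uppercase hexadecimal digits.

Running sums (mod 255):
  after byte 0 (0x1B): sum1=27, sum2=27
  after byte 1 (0xD3): sum1=238, sum2=10
  after byte 2 (0xF3): sum1=226, sum2=236
  after byte 3 (0xAA): sum1=141, sum2=122
Checksum = sum2·256 + sum1 = 122·256 + 141 = 31373 = 0x7A8D.

7A8D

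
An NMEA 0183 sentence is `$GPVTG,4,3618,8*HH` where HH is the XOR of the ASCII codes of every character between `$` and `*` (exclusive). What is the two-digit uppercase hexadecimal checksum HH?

7E

XOR the ASCII codes of the payload characters:
  'G' = 0x47 → acc = 0x47
  'P' = 0x50 → acc = 0x17
  'V' = 0x56 → acc = 0x41
  'T' = 0x54 → acc = 0x15
  'G' = 0x47 → acc = 0x52
  ',' = 0x2C → acc = 0x7E
  '4' = 0x34 → acc = 0x4A
  ',' = 0x2C → acc = 0x66
  '3' = 0x33 → acc = 0x55
  '6' = 0x36 → acc = 0x63
  '1' = 0x31 → acc = 0x52
  '8' = 0x38 → acc = 0x6A
  ',' = 0x2C → acc = 0x46
  '8' = 0x38 → acc = 0x7E
Checksum = 0x7E.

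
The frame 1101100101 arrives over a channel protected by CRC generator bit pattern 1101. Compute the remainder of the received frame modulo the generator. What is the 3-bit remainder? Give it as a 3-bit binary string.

Modulo-2 division of 1101100101 by 1101:
  pos 0: 1101 XOR 1101 = 0000
  pos 4: 1001 XOR 1101 = 0100
  pos 5: 1000 XOR 1101 = 0101
  pos 6: 1011 XOR 1101 = 0110
Remainder = 110 (nonzero — an error is detected).

110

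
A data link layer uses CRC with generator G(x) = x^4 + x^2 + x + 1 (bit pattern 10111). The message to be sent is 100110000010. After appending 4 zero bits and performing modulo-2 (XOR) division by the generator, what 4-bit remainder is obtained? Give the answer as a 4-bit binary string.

Append 4 zeros: 1001100000100000. Divide by 10111 (XOR where the leading bit is 1):
  pos 0: 10011 XOR 10111 = 00100
  pos 2: 10000 XOR 10111 = 00111
  pos 4: 11100 XOR 10111 = 01011
  pos 5: 10110 XOR 10111 = 00001
  pos 9: 11000 XOR 10111 = 01111
  pos 10: 11110 XOR 10111 = 01001
  pos 11: 10010 XOR 10111 = 00101
Remainder (last 4 bits) = 0101. This is the CRC / FCS.

0101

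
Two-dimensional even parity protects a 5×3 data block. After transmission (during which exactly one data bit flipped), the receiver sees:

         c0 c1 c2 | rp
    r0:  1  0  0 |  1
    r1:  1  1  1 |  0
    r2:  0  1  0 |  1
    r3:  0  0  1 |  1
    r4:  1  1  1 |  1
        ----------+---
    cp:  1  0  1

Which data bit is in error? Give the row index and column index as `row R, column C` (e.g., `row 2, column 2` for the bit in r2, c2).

Recompute each row's even parity and compare to rp:
  r0: data parity 1, sent rp 1 → ok
  r1: data parity 1, sent rp 0 → mismatch
  r2: data parity 1, sent rp 1 → ok
  r3: data parity 1, sent rp 1 → ok
  r4: data parity 1, sent rp 1 → ok
Recompute each column's even parity and compare to cp:
  c0: data parity 1, sent cp 1 → ok
  c1: data parity 1, sent cp 0 → mismatch
  c2: data parity 1, sent cp 1 → ok
Exactly one row (r1) and one column (c1) fail → the flipped bit is at their intersection.

row 1, column 1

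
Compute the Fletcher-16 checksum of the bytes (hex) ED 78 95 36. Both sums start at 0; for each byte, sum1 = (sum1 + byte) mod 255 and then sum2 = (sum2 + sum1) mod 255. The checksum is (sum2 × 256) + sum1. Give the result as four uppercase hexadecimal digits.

8232

Running sums (mod 255):
  after byte 0 (ED): sum1=237, sum2=237
  after byte 1 (78): sum1=102, sum2=84
  after byte 2 (95): sum1=251, sum2=80
  after byte 3 (36): sum1=50, sum2=130
Checksum = sum2·256 + sum1 = 130·256 + 50 = 33330 = 0x8232.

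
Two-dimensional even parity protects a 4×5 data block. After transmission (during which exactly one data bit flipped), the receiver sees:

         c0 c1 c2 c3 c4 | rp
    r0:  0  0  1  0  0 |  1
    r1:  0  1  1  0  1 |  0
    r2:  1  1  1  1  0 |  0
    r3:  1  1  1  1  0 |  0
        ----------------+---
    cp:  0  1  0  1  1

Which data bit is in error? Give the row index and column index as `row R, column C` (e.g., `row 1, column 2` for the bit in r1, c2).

Recompute each row's even parity and compare to rp:
  r0: data parity 1, sent rp 1 → ok
  r1: data parity 1, sent rp 0 → mismatch
  r2: data parity 0, sent rp 0 → ok
  r3: data parity 0, sent rp 0 → ok
Recompute each column's even parity and compare to cp:
  c0: data parity 0, sent cp 0 → ok
  c1: data parity 1, sent cp 1 → ok
  c2: data parity 0, sent cp 0 → ok
  c3: data parity 0, sent cp 1 → mismatch
  c4: data parity 1, sent cp 1 → ok
Exactly one row (r1) and one column (c3) fail → the flipped bit is at their intersection.

row 1, column 3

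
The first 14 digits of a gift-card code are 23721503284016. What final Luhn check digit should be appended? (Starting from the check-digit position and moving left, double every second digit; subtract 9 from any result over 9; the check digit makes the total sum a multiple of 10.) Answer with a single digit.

6

Partial digits right→left: 6 1 0 4 8 2 3 0 5 1 2 7 3 2
Double every second digit counting from the check-digit position (so the 1st, 3rd, 5th, ... of the partial from the right).
  doubled (with −9 where >9): 3 0 7 6 1 4 6 → sum 27
  kept as-is: 1 4 2 0 1 7 2 → sum 17
Total = 27 + 17 = 44.
Check digit = (10 − (44 mod 10)) mod 10 = 6.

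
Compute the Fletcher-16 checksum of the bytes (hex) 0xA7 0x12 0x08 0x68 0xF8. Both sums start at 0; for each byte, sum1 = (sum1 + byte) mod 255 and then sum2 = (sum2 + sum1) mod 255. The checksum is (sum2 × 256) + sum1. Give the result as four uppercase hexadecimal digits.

Running sums (mod 255):
  after byte 0 (0xA7): sum1=167, sum2=167
  after byte 1 (0x12): sum1=185, sum2=97
  after byte 2 (0x08): sum1=193, sum2=35
  after byte 3 (0x68): sum1=42, sum2=77
  after byte 4 (0xF8): sum1=35, sum2=112
Checksum = sum2·256 + sum1 = 112·256 + 35 = 28707 = 0x7023.

7023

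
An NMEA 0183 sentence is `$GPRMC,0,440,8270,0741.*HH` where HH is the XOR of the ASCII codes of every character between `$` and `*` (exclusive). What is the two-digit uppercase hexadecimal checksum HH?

XOR the ASCII codes of the payload characters:
  'G' = 0x47 → acc = 0x47
  'P' = 0x50 → acc = 0x17
  'R' = 0x52 → acc = 0x45
  'M' = 0x4D → acc = 0x08
  'C' = 0x43 → acc = 0x4B
  ',' = 0x2C → acc = 0x67
  '0' = 0x30 → acc = 0x57
  ',' = 0x2C → acc = 0x7B
  '4' = 0x34 → acc = 0x4F
  '4' = 0x34 → acc = 0x7B
  '0' = 0x30 → acc = 0x4B
  ',' = 0x2C → acc = 0x67
  '8' = 0x38 → acc = 0x5F
  '2' = 0x32 → acc = 0x6D
  '7' = 0x37 → acc = 0x5A
  '0' = 0x30 → acc = 0x6A
  ',' = 0x2C → acc = 0x46
  '0' = 0x30 → acc = 0x76
  '7' = 0x37 → acc = 0x41
  '4' = 0x34 → acc = 0x75
  '1' = 0x31 → acc = 0x44
  '.' = 0x2E → acc = 0x6A
Checksum = 0x6A.

6A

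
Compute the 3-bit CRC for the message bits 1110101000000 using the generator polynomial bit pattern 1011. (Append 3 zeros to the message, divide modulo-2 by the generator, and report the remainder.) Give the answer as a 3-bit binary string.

Append 3 zeros: 1110101000000000. Divide by 1011 (XOR where the leading bit is 1):
  pos 0: 1110 XOR 1011 = 0101
  pos 1: 1011 XOR 1011 = 0000
  pos 6: 1000 XOR 1011 = 0011
  pos 8: 1100 XOR 1011 = 0111
  pos 9: 1110 XOR 1011 = 0101
  pos 10: 1010 XOR 1011 = 0001
Remainder (last 3 bits) = 100. This is the CRC / FCS.

100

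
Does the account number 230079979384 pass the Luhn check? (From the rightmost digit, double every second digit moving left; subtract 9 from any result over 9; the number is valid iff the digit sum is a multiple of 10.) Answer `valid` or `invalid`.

From the right, keep odd positions and double even positions (subtract 9 from any doubled value over 9):
  doubled (positions 2,4,...): 7 9 9 5 0 4 → sum 34
  kept (positions 1,3,...): 4 3 7 9 0 3 → sum 26
Total = 60.
60 mod 10 = 0, so the number is valid.

valid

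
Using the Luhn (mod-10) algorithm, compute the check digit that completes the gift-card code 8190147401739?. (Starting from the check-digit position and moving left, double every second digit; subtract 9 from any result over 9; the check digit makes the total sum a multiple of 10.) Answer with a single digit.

Partial digits right→left: 9 3 7 1 0 4 7 4 1 0 9 1 8
Double every second digit counting from the check-digit position (so the 1st, 3rd, 5th, ... of the partial from the right).
  doubled (with −9 where >9): 9 5 0 5 2 9 7 → sum 37
  kept as-is: 3 1 4 4 0 1 → sum 13
Total = 37 + 13 = 50.
Check digit = (10 − (50 mod 10)) mod 10 = 0.

0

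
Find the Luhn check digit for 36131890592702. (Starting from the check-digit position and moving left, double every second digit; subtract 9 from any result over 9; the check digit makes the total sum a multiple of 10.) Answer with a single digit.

5

Partial digits right→left: 2 0 7 2 9 5 0 9 8 1 3 1 6 3
Double every second digit counting from the check-digit position (so the 1st, 3rd, 5th, ... of the partial from the right).
  doubled (with −9 where >9): 4 5 9 0 7 6 3 → sum 34
  kept as-is: 0 2 5 9 1 1 3 → sum 21
Total = 34 + 21 = 55.
Check digit = (10 − (55 mod 10)) mod 10 = 5.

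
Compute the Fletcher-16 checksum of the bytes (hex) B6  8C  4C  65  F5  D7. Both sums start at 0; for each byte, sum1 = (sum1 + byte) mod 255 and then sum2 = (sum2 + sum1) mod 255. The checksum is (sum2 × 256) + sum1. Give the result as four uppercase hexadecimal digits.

Running sums (mod 255):
  after byte 0 (B6): sum1=182, sum2=182
  after byte 1 (8C): sum1=67, sum2=249
  after byte 2 (4C): sum1=143, sum2=137
  after byte 3 (65): sum1=244, sum2=126
  after byte 4 (F5): sum1=234, sum2=105
  after byte 5 (D7): sum1=194, sum2=44
Checksum = sum2·256 + sum1 = 44·256 + 194 = 11458 = 0x2CC2.

2CC2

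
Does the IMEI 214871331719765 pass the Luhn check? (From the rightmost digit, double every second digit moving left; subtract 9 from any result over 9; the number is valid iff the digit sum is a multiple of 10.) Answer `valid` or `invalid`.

invalid

From the right, keep odd positions and double even positions (subtract 9 from any doubled value over 9):
  doubled (positions 2,4,...): 3 9 5 6 2 7 2 → sum 34
  kept (positions 1,3,...): 5 7 1 1 3 7 4 2 → sum 30
Total = 64.
64 mod 10 = 4, so the number is invalid.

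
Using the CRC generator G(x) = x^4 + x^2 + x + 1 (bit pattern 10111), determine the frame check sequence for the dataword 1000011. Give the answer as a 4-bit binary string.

Append 4 zeros: 10000110000. Divide by 10111 (XOR where the leading bit is 1):
  pos 0: 10000 XOR 10111 = 00111
  pos 2: 11111 XOR 10111 = 01000
  pos 3: 10000 XOR 10111 = 00111
  pos 5: 11100 XOR 10111 = 01011
  pos 6: 10110 XOR 10111 = 00001
Remainder (last 4 bits) = 0001. This is the CRC / FCS.

0001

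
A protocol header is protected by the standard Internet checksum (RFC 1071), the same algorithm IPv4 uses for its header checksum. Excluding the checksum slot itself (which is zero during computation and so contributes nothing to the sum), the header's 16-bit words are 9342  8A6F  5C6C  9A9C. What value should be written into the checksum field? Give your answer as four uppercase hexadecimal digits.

EB44

One's-complement addition (fold any carry out of bit 15 back into bit 0):
  0x9342 + 0x8A6F = 0x11DB1 → wrap carry → 0x1DB2
  0x1DB2 + 0x5C6C = 0x07A1E
  0x7A1E + 0x9A9C = 0x114BA → wrap carry → 0x14BB
One's-complement sum = 0x14BB.
Checksum = ~0x14BB & 0xFFFF = 0xEB44.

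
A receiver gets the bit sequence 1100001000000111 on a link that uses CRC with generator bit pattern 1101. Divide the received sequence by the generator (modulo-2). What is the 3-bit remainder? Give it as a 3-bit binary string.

000

Modulo-2 division of 1100001000000111 by 1101:
  pos 0: 1100 XOR 1101 = 0001
  pos 3: 1001 XOR 1101 = 0100
  pos 4: 1000 XOR 1101 = 0101
  pos 5: 1010 XOR 1101 = 0111
  pos 6: 1110 XOR 1101 = 0011
  pos 8: 1100 XOR 1101 = 0001
  pos 11: 1011 XOR 1101 = 0110
  pos 12: 1101 XOR 1101 = 0000
Remainder = 000 (zero — the frame passes the CRC check).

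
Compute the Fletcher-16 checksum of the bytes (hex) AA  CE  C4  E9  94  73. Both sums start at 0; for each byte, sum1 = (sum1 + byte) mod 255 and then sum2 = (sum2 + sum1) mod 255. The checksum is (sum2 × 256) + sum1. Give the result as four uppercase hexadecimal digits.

Running sums (mod 255):
  after byte 0 (AA): sum1=170, sum2=170
  after byte 1 (CE): sum1=121, sum2=36
  after byte 2 (C4): sum1=62, sum2=98
  after byte 3 (E9): sum1=40, sum2=138
  after byte 4 (94): sum1=188, sum2=71
  after byte 5 (73): sum1=48, sum2=119
Checksum = sum2·256 + sum1 = 119·256 + 48 = 30512 = 0x7730.

7730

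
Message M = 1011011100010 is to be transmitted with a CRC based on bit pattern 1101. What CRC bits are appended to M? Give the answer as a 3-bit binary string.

Append 3 zeros: 1011011100010000. Divide by 1101 (XOR where the leading bit is 1):
  pos 0: 1011 XOR 1101 = 0110
  pos 1: 1100 XOR 1101 = 0001
  pos 4: 1111 XOR 1101 = 0010
  pos 6: 1000 XOR 1101 = 0101
  pos 7: 1010 XOR 1101 = 0111
  pos 8: 1111 XOR 1101 = 0010
  pos 10: 1000 XOR 1101 = 0101
  pos 11: 1010 XOR 1101 = 0111
  pos 12: 1110 XOR 1101 = 0011
Remainder (last 3 bits) = 011. This is the CRC / FCS.

011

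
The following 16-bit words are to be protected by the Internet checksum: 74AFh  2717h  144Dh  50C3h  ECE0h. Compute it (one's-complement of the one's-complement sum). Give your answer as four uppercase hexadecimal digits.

1248

One's-complement addition (fold any carry out of bit 15 back into bit 0):
  0x74AF + 0x2717 = 0x09BC6
  0x9BC6 + 0x144D = 0x0B013
  0xB013 + 0x50C3 = 0x100D6 → wrap carry → 0x00D7
  0x00D7 + 0xECE0 = 0x0EDB7
One's-complement sum = 0xEDB7.
Checksum = ~0xEDB7 & 0xFFFF = 0x1248.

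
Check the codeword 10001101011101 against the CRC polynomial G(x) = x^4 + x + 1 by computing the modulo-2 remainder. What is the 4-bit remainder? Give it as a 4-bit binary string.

0000

Modulo-2 division of 10001101011101 by 10011:
  pos 0: 10001 XOR 10011 = 00010
  pos 3: 10101 XOR 10011 = 00110
  pos 5: 11001 XOR 10011 = 01010
  pos 6: 10101 XOR 10011 = 00110
  pos 8: 11010 XOR 10011 = 01001
  pos 9: 10011 XOR 10011 = 00000
Remainder = 0000 (zero — the frame passes the CRC check).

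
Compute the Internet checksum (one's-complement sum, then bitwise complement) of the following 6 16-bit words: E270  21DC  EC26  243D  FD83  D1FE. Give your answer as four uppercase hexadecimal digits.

1BCC

One's-complement addition (fold any carry out of bit 15 back into bit 0):
  0xE270 + 0x21DC = 0x1044C → wrap carry → 0x044D
  0x044D + 0xEC26 = 0x0F073
  0xF073 + 0x243D = 0x114B0 → wrap carry → 0x14B1
  0x14B1 + 0xFD83 = 0x11234 → wrap carry → 0x1235
  0x1235 + 0xD1FE = 0x0E433
One's-complement sum = 0xE433.
Checksum = ~0xE433 & 0xFFFF = 0x1BCC.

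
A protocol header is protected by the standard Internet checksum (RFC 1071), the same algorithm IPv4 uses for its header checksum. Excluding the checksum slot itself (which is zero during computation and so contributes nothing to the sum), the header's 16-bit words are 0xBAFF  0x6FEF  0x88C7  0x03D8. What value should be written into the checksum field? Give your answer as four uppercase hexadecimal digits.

4871

One's-complement addition (fold any carry out of bit 15 back into bit 0):
  0xBAFF + 0x6FEF = 0x12AEE → wrap carry → 0x2AEF
  0x2AEF + 0x88C7 = 0x0B3B6
  0xB3B6 + 0x03D8 = 0x0B78E
One's-complement sum = 0xB78E.
Checksum = ~0xB78E & 0xFFFF = 0x4871.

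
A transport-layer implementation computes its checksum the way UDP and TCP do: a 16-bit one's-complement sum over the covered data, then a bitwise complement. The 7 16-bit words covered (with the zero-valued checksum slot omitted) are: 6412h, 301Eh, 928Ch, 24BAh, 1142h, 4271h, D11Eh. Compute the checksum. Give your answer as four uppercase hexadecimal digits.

One's-complement addition (fold any carry out of bit 15 back into bit 0):
  0x6412 + 0x301E = 0x09430
  0x9430 + 0x928C = 0x126BC → wrap carry → 0x26BD
  0x26BD + 0x24BA = 0x04B77
  0x4B77 + 0x1142 = 0x05CB9
  0x5CB9 + 0x4271 = 0x09F2A
  0x9F2A + 0xD11E = 0x17048 → wrap carry → 0x7049
One's-complement sum = 0x7049.
Checksum = ~0x7049 & 0xFFFF = 0x8FB6.

8FB6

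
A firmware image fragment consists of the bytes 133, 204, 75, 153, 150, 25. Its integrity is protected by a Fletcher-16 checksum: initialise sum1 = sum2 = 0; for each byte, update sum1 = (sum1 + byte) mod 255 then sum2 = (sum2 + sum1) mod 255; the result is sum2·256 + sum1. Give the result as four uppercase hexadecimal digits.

61E6

Running sums (mod 255):
  after byte 0 (133): sum1=133, sum2=133
  after byte 1 (204): sum1=82, sum2=215
  after byte 2 (75): sum1=157, sum2=117
  after byte 3 (153): sum1=55, sum2=172
  after byte 4 (150): sum1=205, sum2=122
  after byte 5 (25): sum1=230, sum2=97
Checksum = sum2·256 + sum1 = 97·256 + 230 = 25062 = 0x61E6.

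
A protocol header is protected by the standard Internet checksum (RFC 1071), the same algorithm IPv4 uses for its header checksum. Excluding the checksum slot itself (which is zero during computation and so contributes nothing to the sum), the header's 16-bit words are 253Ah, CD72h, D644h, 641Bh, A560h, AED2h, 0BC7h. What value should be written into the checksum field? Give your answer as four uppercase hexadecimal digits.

72F8

One's-complement addition (fold any carry out of bit 15 back into bit 0):
  0x253A + 0xCD72 = 0x0F2AC
  0xF2AC + 0xD644 = 0x1C8F0 → wrap carry → 0xC8F1
  0xC8F1 + 0x641B = 0x12D0C → wrap carry → 0x2D0D
  0x2D0D + 0xA560 = 0x0D26D
  0xD26D + 0xAED2 = 0x1813F → wrap carry → 0x8140
  0x8140 + 0x0BC7 = 0x08D07
One's-complement sum = 0x8D07.
Checksum = ~0x8D07 & 0xFFFF = 0x72F8.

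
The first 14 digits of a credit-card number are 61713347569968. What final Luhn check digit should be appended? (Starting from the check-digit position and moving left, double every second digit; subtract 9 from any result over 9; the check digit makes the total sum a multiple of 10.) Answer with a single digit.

6

Partial digits right→left: 8 6 9 9 6 5 7 4 3 3 1 7 1 6
Double every second digit counting from the check-digit position (so the 1st, 3rd, 5th, ... of the partial from the right).
  doubled (with −9 where >9): 7 9 3 5 6 2 2 → sum 34
  kept as-is: 6 9 5 4 3 7 6 → sum 40
Total = 34 + 40 = 74.
Check digit = (10 − (74 mod 10)) mod 10 = 6.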